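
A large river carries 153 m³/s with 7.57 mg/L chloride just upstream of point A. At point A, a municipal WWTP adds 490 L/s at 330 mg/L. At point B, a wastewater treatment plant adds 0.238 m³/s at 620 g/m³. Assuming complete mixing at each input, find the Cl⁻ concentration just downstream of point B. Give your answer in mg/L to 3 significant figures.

490 L/s = 0.49 m³/s.
After input A: C = (153·7.57 + 0.49·330) / 153.5 = 8.599 mg/L.
After input B: C = (153.5·8.599 + 0.238·620) / 153.7 = 9.546 mg/L.

9.55 mg/L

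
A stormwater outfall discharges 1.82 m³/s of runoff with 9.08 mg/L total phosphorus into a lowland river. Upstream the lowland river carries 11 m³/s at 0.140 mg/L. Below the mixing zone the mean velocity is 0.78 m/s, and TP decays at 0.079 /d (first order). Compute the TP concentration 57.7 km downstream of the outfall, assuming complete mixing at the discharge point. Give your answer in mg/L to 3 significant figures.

After complete mixing, C₀ = (1.82·9.08 + 11·0.14) / 12.82 = 1.409 mg/L.
Travel time t = 5.77e+04 m / 0.78 m/s = 7.397e+04 s = 0.8562 d.
C = 1.409·exp(−0.079·0.8562) = 1.409·0.9346 = 1.317 mg/L.

1.32 mg/L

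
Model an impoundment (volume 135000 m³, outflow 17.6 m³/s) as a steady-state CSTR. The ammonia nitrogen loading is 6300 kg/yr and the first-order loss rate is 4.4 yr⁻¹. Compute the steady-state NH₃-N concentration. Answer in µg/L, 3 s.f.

Outflow Q = 17.6 m³/s × 3.156e+07 s/yr = 5.554e+08 m³/yr.
Steady-state CSTR mass balance: W = Q·C + k·V·C, so C = W/(Q + kV).
Q + kV = 5.554e+08 + 4.4·135000 = 5.56e+08 m³/yr.
C = 6300/5.56e+08 = 1.133e-05 kg/m³ = 0.01133 mg/L = 11.33 µg/L.

11.3 µg/L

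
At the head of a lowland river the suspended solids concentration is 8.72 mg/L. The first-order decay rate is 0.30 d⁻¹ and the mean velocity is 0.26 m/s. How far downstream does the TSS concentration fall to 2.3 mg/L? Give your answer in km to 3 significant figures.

From C = C₀·e^(−kt), t = ln(C₀/C)/k = ln(8.72/2.3)/0.30 = 1.333/0.30 = 4.442 d.
Distance = v·t = 0.26 m/s × 3.838e+05 s = 9.979e+04 m = 99.79 km.

99.8 km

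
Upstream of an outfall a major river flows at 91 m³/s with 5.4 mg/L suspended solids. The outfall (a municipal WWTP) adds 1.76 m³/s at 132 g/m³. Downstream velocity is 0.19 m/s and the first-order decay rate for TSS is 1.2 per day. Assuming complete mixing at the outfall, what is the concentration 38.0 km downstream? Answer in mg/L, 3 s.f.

0.485 mg/L

After complete mixing, C₀ = (1.76·132 + 91·5.4) / 92.76 = 7.802 mg/L.
Travel time t = 3.8e+04 m / 0.19 m/s = 2e+05 s = 2.315 d.
C = 7.802·exp(−1.2·2.315) = 7.802·0.06218 = 0.4851 mg/L.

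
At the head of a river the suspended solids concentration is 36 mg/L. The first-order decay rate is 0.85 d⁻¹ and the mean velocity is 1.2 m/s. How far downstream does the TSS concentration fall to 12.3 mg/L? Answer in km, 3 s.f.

131 km

From C = C₀·e^(−kt), t = ln(C₀/C)/k = ln(36/12.3)/0.85 = 1.074/0.85 = 1.263 d.
Distance = v·t = 1.2 m/s × 1.092e+05 s = 1.31e+05 m = 131 km.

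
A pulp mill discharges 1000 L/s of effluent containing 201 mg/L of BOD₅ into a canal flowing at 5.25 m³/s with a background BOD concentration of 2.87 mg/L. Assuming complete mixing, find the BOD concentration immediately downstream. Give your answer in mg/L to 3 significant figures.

34.6 mg/L

1000 L/s = 1 m³/s.
By mass balance at complete mixing, C = (1·201 + 5.25·2.87) / (1 + 5.25) = 216.1/6.25 = 34.57 mg/L.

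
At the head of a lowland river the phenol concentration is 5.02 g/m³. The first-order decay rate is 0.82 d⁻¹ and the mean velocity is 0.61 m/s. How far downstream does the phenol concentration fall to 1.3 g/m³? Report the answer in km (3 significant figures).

86.8 km

From C = C₀·e^(−kt), t = ln(C₀/C)/k = ln(5.02/1.3)/0.82 = 1.351/0.82 = 1.648 d.
Distance = v·t = 0.61 m/s × 1.424e+05 s = 8.684e+04 m = 86.84 km.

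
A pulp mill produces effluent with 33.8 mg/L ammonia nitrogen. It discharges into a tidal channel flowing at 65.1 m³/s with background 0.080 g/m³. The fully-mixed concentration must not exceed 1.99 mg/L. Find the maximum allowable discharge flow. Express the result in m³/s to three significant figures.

Mass balance at complete mixing: C_std·(Q_w + Q_r) = Q_w·C_e + Q_r·C_b.
Rearranging, Q_w = Q_r·(C_std − C_b)/(C_e − C_std) = 65.1·(1.99 − 0.08) / (33.8 − 1.99) = 3.909 m³/s.

3.91 m³/s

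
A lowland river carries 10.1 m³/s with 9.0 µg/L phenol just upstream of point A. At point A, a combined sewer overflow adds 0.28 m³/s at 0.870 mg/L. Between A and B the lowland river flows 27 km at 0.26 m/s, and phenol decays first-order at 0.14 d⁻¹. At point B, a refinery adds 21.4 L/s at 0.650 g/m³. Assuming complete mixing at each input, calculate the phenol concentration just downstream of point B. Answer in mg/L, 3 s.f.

9.0 µg/L = 0.009 mg/L.
After input A: C = (10.1·0.009 + 0.28·0.87) / 10.38 = 0.03223 mg/L.
Over the 27 km reach to input B (t = 1.038e+05 s = 1.202 d), decay gives C = 0.03223·exp(−0.14·1.202) = 0.02723 mg/L.
21.4 L/s = 0.0214 m³/s.
After input B: C = (10.38·0.02723 + 0.0214·0.65) / 10.4 = 0.02852 mg/L.

0.0285 mg/L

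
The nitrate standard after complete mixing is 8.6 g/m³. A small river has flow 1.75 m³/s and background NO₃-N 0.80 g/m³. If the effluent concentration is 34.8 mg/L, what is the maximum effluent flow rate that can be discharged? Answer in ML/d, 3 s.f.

45.0 ML/d

Mass balance at complete mixing: C_std·(Q_w + Q_r) = Q_w·C_e + Q_r·C_b.
Rearranging, Q_w = Q_r·(C_std − C_b)/(C_e − C_std) = 1.75·(8.6 − 0.8) / (34.8 − 8.6) = 0.521 m³/s.
= 45.01 ML/d.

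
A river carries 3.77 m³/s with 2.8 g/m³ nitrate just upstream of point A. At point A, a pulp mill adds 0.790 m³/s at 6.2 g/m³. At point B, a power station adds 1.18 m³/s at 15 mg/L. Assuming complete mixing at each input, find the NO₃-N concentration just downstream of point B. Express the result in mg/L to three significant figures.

After input A: C = (3.77·2.8 + 0.79·6.2) / 4.56 = 3.389 mg/L.
After input B: C = (4.56·3.389 + 1.18·15) / 5.74 = 5.776 mg/L.

5.78 mg/L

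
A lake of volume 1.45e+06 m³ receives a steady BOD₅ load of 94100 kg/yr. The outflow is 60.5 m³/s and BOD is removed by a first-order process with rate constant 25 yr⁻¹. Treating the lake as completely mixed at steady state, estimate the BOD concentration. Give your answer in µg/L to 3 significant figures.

48.4 µg/L

Outflow Q = 60.5 m³/s × 3.156e+07 s/yr = 1.909e+09 m³/yr.
Steady-state CSTR mass balance: W = Q·C + k·V·C, so C = W/(Q + kV).
Q + kV = 1.909e+09 + 25·1.45e+06 = 1.945e+09 m³/yr.
C = 94100/1.945e+09 = 4.837e-05 kg/m³ = 0.04837 mg/L = 48.37 µg/L.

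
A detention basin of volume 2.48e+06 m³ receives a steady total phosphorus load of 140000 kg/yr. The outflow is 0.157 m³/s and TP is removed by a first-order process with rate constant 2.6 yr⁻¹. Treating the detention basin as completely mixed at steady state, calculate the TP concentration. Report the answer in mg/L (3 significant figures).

Outflow Q = 0.157 m³/s × 3.156e+07 s/yr = 4.955e+06 m³/yr.
Steady-state CSTR mass balance: W = Q·C + k·V·C, so C = W/(Q + kV).
Q + kV = 4.955e+06 + 2.6·2.48e+06 = 1.14e+07 m³/yr.
C = 140000/1.14e+07 = 0.01228 kg/m³ = 12.28 mg/L.

12.3 mg/L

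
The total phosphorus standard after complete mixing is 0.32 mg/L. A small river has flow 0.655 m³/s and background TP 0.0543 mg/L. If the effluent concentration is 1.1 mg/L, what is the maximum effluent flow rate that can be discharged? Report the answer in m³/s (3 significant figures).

Mass balance at complete mixing: C_std·(Q_w + Q_r) = Q_w·C_e + Q_r·C_b.
Rearranging, Q_w = Q_r·(C_std − C_b)/(C_e − C_std) = 0.655·(0.32 − 0.0543) / (1.1 − 0.32) = 0.2231 m³/s.

0.223 m³/s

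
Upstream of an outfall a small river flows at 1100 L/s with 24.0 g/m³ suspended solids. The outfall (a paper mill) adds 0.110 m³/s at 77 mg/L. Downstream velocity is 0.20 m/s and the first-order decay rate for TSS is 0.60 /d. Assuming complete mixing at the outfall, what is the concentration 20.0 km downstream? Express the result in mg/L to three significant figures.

1100 L/s = 1.1 m³/s.
After complete mixing, C₀ = (0.11·77 + 1.1·24) / 1.21 = 28.82 mg/L.
Travel time t = 2e+04 m / 0.20 m/s = 1e+05 s = 1.157 d.
C = 28.82·exp(−0.60·1.157) = 28.82·0.4994 = 14.39 mg/L.

14.4 mg/L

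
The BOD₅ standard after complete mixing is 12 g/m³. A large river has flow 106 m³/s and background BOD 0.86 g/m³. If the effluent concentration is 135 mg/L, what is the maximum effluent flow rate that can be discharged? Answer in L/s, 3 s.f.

Mass balance at complete mixing: C_std·(Q_w + Q_r) = Q_w·C_e + Q_r·C_b.
Rearranging, Q_w = Q_r·(C_std − C_b)/(C_e − C_std) = 106·(12 − 0.86) / (135 − 12) = 9.6 m³/s.
= 9600 L/s.

9600 L/s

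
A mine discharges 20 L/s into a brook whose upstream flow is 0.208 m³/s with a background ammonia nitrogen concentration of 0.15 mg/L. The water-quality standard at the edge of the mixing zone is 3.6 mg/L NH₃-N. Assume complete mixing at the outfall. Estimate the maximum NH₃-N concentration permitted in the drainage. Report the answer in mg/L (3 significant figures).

39.5 mg/L

20 L/s = 0.02 m³/s.
Mass balance: 3.6·0.228 = 0.02·Cₑ + 0.208·0.15.
Cₑ = (0.8208 − 0.0312) / 0.02 = 39.48 mg/L.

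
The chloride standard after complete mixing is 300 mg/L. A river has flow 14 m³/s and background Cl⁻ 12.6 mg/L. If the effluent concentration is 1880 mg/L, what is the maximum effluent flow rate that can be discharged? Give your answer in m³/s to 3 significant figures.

2.55 m³/s

Mass balance at complete mixing: C_std·(Q_w + Q_r) = Q_w·C_e + Q_r·C_b.
Rearranging, Q_w = Q_r·(C_std − C_b)/(C_e − C_std) = 14·(300 − 12.6) / (1880 − 300) = 2.547 m³/s.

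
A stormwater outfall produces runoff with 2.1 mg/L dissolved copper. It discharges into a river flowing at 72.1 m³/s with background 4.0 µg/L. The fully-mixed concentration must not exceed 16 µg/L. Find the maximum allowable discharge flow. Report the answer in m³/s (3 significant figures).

4.0 µg/L = 0.004 mg/L.
16 µg/L = 0.016 mg/L.
Mass balance at complete mixing: C_std·(Q_w + Q_r) = Q_w·C_e + Q_r·C_b.
Rearranging, Q_w = Q_r·(C_std − C_b)/(C_e − C_std) = 72.1·(0.016 − 0.004) / (2.1 − 0.016) = 0.4152 m³/s.

0.415 m³/s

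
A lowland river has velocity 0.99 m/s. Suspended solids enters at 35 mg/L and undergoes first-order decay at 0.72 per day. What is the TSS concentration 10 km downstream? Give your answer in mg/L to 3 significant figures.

32.2 mg/L

Travel time t = 10 km / 0.99 m/s = 1e+04/0.99 = 1.01e+04 s = 0.1169 d.
First-order decay: C = 35·exp(−0.72·0.1169) = 35·0.9193 = 32.17 mg/L.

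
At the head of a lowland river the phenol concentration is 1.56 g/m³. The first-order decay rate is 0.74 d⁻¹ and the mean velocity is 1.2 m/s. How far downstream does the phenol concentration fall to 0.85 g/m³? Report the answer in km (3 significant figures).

From C = C₀·e^(−kt), t = ln(C₀/C)/k = ln(1.56/0.85)/0.74 = 0.6072/0.74 = 0.8205 d.
Distance = v·t = 1.2 m/s × 7.09e+04 s = 8.507e+04 m = 85.07 km.

85.1 km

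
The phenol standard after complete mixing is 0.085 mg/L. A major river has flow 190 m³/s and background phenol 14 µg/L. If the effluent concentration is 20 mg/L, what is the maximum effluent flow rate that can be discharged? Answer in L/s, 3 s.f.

14 µg/L = 0.014 mg/L.
Mass balance at complete mixing: C_std·(Q_w + Q_r) = Q_w·C_e + Q_r·C_b.
Rearranging, Q_w = Q_r·(C_std − C_b)/(C_e − C_std) = 190·(0.085 − 0.014) / (20 − 0.085) = 0.6774 m³/s.
= 677.4 L/s.

677 L/s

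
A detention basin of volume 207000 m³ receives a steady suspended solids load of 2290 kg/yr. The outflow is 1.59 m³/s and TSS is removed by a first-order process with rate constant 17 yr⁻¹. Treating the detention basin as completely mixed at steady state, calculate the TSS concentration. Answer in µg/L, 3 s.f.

Outflow Q = 1.59 m³/s × 3.156e+07 s/yr = 5.018e+07 m³/yr.
Steady-state CSTR mass balance: W = Q·C + k·V·C, so C = W/(Q + kV).
Q + kV = 5.018e+07 + 17·207000 = 5.37e+07 m³/yr.
C = 2290/5.37e+07 = 4.265e-05 kg/m³ = 0.04265 mg/L = 42.65 µg/L.

42.6 µg/L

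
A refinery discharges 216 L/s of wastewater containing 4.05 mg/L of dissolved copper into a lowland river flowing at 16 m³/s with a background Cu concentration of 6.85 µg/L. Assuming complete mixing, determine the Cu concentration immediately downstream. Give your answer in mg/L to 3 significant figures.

216 L/s = 0.216 m³/s.
6.85 µg/L = 0.00685 mg/L.
Flow-weighted mixing gives C = (0.216·4.05 + 16·0.00685) / (0.216 + 16) = 0.9844/16.22 = 0.06071 mg/L.

0.0607 mg/L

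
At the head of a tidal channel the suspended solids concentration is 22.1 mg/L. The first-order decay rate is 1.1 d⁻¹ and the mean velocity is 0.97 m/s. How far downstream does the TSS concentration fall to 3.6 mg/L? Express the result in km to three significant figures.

138 km

From C = C₀·e^(−kt), t = ln(C₀/C)/k = ln(22.1/3.6)/1.1 = 1.815/1.1 = 1.65 d.
Distance = v·t = 0.97 m/s × 1.425e+05 s = 1.383e+05 m = 138.3 km.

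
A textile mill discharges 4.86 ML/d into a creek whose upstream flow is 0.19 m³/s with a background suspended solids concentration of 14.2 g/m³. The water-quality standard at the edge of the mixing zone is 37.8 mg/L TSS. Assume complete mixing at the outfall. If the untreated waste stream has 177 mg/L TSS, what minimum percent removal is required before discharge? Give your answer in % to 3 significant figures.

33.6 %

4.86 ML/d = 0.05625 m³/s.
Mass balance: 37.8·0.2462 = 0.05625·Cₑ + 0.19·14.2.
Cₑ = (9.308 − 2.698) / 0.05625 = 117.5 mg/L.
Required removal = 1 − 117.5/177 = 33.61 %.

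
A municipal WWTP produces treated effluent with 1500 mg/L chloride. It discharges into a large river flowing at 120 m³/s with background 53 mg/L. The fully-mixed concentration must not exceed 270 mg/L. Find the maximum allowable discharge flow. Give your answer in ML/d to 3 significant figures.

Mass balance at complete mixing: C_std·(Q_w + Q_r) = Q_w·C_e + Q_r·C_b.
Rearranging, Q_w = Q_r·(C_std − C_b)/(C_e − C_std) = 120·(270 − 53) / (1500 − 270) = 21.17 m³/s.
= 1829 ML/d.

1830 ML/d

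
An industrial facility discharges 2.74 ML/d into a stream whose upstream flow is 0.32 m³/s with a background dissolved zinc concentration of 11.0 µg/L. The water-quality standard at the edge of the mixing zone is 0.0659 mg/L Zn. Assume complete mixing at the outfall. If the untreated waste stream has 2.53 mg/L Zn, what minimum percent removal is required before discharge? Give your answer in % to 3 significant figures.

2.74 ML/d = 0.03171 m³/s.
11.0 µg/L = 0.011 mg/L.
Mass balance: 0.0659·0.3517 = 0.03171·Cₑ + 0.32·0.011.
Cₑ = (0.02318 − 0.00352) / 0.03171 = 0.6199 mg/L.
Required removal = 1 − 0.6199/2.53 = 75.5 %.

75.5 %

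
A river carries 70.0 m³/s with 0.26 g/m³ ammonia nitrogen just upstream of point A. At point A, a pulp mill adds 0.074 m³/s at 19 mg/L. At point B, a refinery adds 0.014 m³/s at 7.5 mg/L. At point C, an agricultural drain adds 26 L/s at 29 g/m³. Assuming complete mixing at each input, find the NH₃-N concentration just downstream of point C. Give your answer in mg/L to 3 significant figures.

0.292 mg/L

After input A: C = (70·0.26 + 0.074·19) / 70.07 = 0.2798 mg/L.
After input B: C = (70.07·0.2798 + 0.014·7.5) / 70.09 = 0.2812 mg/L.
26 L/s = 0.026 m³/s.
After input C: C = (70.09·0.2812 + 0.026·29) / 70.11 = 0.2919 mg/L.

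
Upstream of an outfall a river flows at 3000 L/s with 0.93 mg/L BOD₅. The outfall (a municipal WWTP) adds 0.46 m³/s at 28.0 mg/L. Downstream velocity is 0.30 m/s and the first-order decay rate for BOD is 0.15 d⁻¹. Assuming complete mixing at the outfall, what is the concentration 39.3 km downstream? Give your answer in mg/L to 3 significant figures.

3000 L/s = 3 m³/s.
After complete mixing, C₀ = (0.46·28 + 3·0.93) / 3.46 = 4.529 mg/L.
Travel time t = 3.93e+04 m / 0.30 m/s = 1.31e+05 s = 1.516 d.
C = 4.529·exp(−0.15·1.516) = 4.529·0.7966 = 3.608 mg/L.

3.61 mg/L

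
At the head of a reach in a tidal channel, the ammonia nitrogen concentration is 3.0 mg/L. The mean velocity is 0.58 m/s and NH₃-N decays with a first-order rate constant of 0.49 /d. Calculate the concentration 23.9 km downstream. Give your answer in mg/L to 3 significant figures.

2.37 mg/L

Travel time t = 23.9 km / 0.58 m/s = 2.39e+04/0.58 = 4.121e+04 s = 0.4769 d.
First-order decay: C = 3.0·exp(−0.49·0.4769) = 3.0·0.7916 = 2.375 mg/L.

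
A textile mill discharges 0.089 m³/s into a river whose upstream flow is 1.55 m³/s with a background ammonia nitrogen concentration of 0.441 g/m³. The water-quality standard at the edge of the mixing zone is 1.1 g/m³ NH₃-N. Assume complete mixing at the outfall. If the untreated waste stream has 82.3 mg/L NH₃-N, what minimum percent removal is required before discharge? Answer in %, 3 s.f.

84.7 %

Mass balance: 1.1·1.639 = 0.089·Cₑ + 1.55·0.441.
Cₑ = (1.803 − 0.6835) / 0.089 = 12.58 mg/L.
Required removal = 1 − 12.58/82.3 = 84.72 %.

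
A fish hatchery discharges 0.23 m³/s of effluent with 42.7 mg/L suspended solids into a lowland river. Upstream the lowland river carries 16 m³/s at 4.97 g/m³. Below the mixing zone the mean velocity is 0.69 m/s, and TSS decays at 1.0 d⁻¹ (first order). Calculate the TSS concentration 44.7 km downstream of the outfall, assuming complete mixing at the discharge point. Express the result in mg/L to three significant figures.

2.60 mg/L

After complete mixing, C₀ = (0.23·42.7 + 16·4.97) / 16.23 = 5.505 mg/L.
Travel time t = 4.47e+04 m / 0.69 m/s = 6.478e+04 s = 0.7498 d.
C = 5.505·exp(−1.0·0.7498) = 5.505·0.4725 = 2.601 mg/L.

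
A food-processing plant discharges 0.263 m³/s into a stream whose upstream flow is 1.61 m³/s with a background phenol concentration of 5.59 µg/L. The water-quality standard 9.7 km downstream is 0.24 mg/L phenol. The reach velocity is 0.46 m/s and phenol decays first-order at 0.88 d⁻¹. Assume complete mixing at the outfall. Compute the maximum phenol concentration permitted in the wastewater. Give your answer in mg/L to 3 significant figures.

5.59 µg/L = 0.00559 mg/L.
Travel time to the compliance point: t = 9700/0.46 = 2.109e+04 s = 0.2441 d; decay factor exp(−0.88·0.2441) = 0.8067.
So the concentration just after mixing may be at most 0.24/0.8067 = 0.2975 mg/L.
Mass balance: 0.2975·1.873 = 0.263·Cₑ + 1.61·0.00559.
Cₑ = (0.5572 − 0.009) / 0.263 = 2.084 mg/L.

2.08 mg/L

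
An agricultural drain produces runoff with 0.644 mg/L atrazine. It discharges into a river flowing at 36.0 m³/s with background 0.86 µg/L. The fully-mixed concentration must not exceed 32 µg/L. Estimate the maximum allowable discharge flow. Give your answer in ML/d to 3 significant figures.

0.86 µg/L = 0.00086 mg/L.
32 µg/L = 0.032 mg/L.
Mass balance at complete mixing: C_std·(Q_w + Q_r) = Q_w·C_e + Q_r·C_b.
Rearranging, Q_w = Q_r·(C_std − C_b)/(C_e − C_std) = 36.0·(0.032 − 0.00086) / (0.644 − 0.032) = 1.832 m³/s.
= 158.3 ML/d.

158 ML/d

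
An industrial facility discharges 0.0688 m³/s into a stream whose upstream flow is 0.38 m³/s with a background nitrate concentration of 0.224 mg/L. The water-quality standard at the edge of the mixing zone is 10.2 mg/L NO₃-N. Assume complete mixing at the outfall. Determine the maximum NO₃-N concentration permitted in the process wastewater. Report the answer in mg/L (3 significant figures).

65.3 mg/L

Mass balance: 10.2·0.4488 = 0.0688·Cₑ + 0.38·0.224.
Cₑ = (4.578 − 0.08512) / 0.0688 = 65.3 mg/L.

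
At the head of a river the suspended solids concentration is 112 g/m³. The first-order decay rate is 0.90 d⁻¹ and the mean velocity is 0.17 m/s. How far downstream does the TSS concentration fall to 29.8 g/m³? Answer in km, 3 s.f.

21.6 km

From C = C₀·e^(−kt), t = ln(C₀/C)/k = ln(112/29.8)/0.90 = 1.324/0.90 = 1.471 d.
Distance = v·t = 0.17 m/s × 1.271e+05 s = 2.161e+04 m = 21.61 km.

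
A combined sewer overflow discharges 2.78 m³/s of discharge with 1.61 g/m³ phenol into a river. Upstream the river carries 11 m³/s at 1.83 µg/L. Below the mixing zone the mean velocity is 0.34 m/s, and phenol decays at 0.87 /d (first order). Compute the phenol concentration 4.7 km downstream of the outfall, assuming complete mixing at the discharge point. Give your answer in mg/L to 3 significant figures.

0.284 mg/L

1.83 µg/L = 0.00183 mg/L.
After complete mixing, C₀ = (2.78·1.61 + 11·0.00183) / 13.78 = 0.3263 mg/L.
Travel time t = 4700 m / 0.34 m/s = 1.382e+04 s = 0.16 d.
C = 0.3263·exp(−0.87·0.16) = 0.3263·0.8701 = 0.2839 mg/L.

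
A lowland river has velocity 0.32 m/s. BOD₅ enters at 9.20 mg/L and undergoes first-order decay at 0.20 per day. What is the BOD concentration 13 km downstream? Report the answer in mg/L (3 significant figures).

8.37 mg/L

Travel time t = 13 km / 0.32 m/s = 1.3e+04/0.32 = 4.062e+04 s = 0.4702 d.
First-order decay: C = 9.20·exp(−0.20·0.4702) = 9.20·0.9102 = 8.374 mg/L.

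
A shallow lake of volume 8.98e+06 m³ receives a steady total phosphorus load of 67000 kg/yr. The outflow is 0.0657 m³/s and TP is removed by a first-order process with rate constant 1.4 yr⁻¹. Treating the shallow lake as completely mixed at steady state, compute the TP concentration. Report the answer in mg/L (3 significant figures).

4.57 mg/L

Outflow Q = 0.0657 m³/s × 3.156e+07 s/yr = 2.073e+06 m³/yr.
Steady-state CSTR mass balance: W = Q·C + k·V·C, so C = W/(Q + kV).
Q + kV = 2.073e+06 + 1.4·8.98e+06 = 1.465e+07 m³/yr.
C = 67000/1.465e+07 = 0.004575 kg/m³ = 4.575 mg/L.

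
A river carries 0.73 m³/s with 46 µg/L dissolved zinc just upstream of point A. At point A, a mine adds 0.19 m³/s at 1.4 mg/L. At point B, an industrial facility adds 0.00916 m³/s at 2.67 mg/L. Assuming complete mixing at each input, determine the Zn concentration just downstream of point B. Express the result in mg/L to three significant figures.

46 µg/L = 0.046 mg/L.
After input A: C = (0.73·0.046 + 0.19·1.4) / 0.92 = 0.3256 mg/L.
After input B: C = (0.92·0.3256 + 0.00916·2.67) / 0.9292 = 0.3487 mg/L.

0.349 mg/L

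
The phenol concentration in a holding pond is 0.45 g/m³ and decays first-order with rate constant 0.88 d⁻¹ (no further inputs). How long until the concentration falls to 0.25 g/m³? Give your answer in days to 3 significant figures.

0.668 d

t = ln(C₀/C)/k = ln(0.45/0.25)/0.88 = 0.5878/0.88 = 0.6679 d.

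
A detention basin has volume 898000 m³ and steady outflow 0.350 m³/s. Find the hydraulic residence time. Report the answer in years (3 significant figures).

Q = 0.350 m³/s × 3.156e+07 s/yr = 1.105e+07 m³/yr.
Hydraulic residence time τ = V/Q = 898000/1.105e+07 = 0.0813 yr.

0.0813 yr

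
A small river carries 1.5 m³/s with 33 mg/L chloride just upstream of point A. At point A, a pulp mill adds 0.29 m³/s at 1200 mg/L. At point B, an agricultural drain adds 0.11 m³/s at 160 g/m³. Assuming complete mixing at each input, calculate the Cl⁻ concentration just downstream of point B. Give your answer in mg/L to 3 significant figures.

218 mg/L

After input A: C = (1.5·33 + 0.29·1200) / 1.79 = 222.1 mg/L.
After input B: C = (1.79·222.1 + 0.11·160) / 1.9 = 218.5 mg/L.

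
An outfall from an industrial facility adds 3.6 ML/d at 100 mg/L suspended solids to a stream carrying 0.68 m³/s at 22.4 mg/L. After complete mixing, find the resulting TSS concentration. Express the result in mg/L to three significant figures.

3.6 ML/d = 0.04167 m³/s.
Conservation of mass across the mixing zone: C = (0.04167·100 + 0.68·22.4) / (0.04167 + 0.68) = 19.4/0.7217 = 26.88 mg/L.

26.9 mg/L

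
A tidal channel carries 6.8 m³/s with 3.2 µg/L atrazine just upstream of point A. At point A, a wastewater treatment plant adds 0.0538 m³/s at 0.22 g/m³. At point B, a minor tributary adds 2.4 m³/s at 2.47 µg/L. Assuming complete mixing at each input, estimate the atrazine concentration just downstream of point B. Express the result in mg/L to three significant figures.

0.00427 mg/L

3.2 µg/L = 0.0032 mg/L.
After input A: C = (6.8·0.0032 + 0.0538·0.22) / 6.854 = 0.004902 mg/L.
2.47 µg/L = 0.00247 mg/L.
After input B: C = (6.854·0.004902 + 2.4·0.00247) / 9.254 = 0.004271 mg/L.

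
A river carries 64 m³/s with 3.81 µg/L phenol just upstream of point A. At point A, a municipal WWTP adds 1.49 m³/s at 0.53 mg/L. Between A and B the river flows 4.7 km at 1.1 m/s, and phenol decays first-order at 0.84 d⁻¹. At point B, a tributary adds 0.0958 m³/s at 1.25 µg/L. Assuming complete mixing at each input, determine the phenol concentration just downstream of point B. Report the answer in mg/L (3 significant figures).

3.81 µg/L = 0.00381 mg/L.
After input A: C = (64·0.00381 + 1.49·0.53) / 65.49 = 0.01578 mg/L.
Over the 4.7 km reach to input B (t = 4273 s = 0.04945 d), decay gives C = 0.01578·exp(−0.84·0.04945) = 0.01514 mg/L.
1.25 µg/L = 0.00125 mg/L.
After input B: C = (65.49·0.01514 + 0.0958·0.00125) / 65.59 = 0.01512 mg/L.

0.0151 mg/L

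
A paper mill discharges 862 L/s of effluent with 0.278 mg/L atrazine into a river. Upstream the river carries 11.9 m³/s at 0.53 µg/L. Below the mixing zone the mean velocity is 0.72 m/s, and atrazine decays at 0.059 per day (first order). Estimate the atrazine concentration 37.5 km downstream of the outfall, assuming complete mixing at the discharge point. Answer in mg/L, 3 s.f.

862 L/s = 0.862 m³/s.
0.53 µg/L = 0.00053 mg/L.
After complete mixing, C₀ = (0.862·0.278 + 11.9·0.00053) / 12.76 = 0.01927 mg/L.
Travel time t = 3.75e+04 m / 0.72 m/s = 5.208e+04 s = 0.6028 d.
C = 0.01927·exp(−0.059·0.6028) = 0.01927·0.9651 = 0.0186 mg/L.

0.0186 mg/L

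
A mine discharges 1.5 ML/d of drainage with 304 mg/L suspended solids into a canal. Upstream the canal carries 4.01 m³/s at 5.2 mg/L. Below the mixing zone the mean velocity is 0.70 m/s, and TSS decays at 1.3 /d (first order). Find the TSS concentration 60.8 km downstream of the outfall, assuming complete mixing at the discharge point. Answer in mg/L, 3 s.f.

1.76 mg/L

1.5 ML/d = 0.01736 m³/s.
After complete mixing, C₀ = (0.01736·304 + 4.01·5.2) / 4.027 = 6.488 mg/L.
Travel time t = 6.08e+04 m / 0.70 m/s = 8.686e+04 s = 1.005 d.
C = 6.488·exp(−1.3·1.005) = 6.488·0.2707 = 1.756 mg/L.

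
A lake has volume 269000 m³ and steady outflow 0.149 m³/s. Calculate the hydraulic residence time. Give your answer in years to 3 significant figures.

Q = 0.149 m³/s × 3.156e+07 s/yr = 4.702e+06 m³/yr.
Hydraulic residence time τ = V/Q = 269000/4.702e+06 = 0.05721 yr.

0.0572 yr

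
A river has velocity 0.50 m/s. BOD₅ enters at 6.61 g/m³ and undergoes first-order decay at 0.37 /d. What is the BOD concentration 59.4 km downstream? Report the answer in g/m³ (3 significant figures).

Travel time t = 59.4 km / 0.50 m/s = 5.94e+04/0.50 = 1.188e+05 s = 1.375 d.
First-order decay: C = 6.61·exp(−0.37·1.375) = 6.61·0.6012 = 3.974 g/m³.

3.97 g/m³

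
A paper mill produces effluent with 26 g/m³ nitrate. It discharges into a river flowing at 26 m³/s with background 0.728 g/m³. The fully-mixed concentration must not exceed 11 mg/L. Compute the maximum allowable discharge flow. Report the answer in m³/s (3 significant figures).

17.8 m³/s

Mass balance at complete mixing: C_std·(Q_w + Q_r) = Q_w·C_e + Q_r·C_b.
Rearranging, Q_w = Q_r·(C_std − C_b)/(C_e − C_std) = 26·(11 − 0.728) / (26 − 11) = 17.8 m³/s.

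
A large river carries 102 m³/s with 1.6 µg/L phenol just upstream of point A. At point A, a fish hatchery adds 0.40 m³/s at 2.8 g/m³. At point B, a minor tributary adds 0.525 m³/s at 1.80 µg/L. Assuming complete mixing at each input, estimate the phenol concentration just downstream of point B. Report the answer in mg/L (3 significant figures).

0.0125 mg/L

1.6 µg/L = 0.0016 mg/L.
After input A: C = (102·0.0016 + 0.4·2.8) / 102.4 = 0.01253 mg/L.
1.80 µg/L = 0.0018 mg/L.
After input B: C = (102.4·0.01253 + 0.525·0.0018) / 102.9 = 0.01248 mg/L.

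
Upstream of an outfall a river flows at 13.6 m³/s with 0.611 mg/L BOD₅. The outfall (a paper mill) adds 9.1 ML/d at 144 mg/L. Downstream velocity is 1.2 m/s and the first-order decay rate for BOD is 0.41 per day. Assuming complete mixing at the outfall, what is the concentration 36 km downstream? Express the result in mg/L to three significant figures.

9.1 ML/d = 0.1053 m³/s.
After complete mixing, C₀ = (0.1053·144 + 13.6·0.611) / 13.71 = 1.713 mg/L.
Travel time t = 3.6e+04 m / 1.2 m/s = 3e+04 s = 0.3472 d.
C = 1.713·exp(−0.41·0.3472) = 1.713·0.8673 = 1.486 mg/L.

1.49 mg/L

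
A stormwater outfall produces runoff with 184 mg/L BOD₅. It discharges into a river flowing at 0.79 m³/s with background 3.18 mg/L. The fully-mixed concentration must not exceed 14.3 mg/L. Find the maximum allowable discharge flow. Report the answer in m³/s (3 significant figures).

Mass balance at complete mixing: C_std·(Q_w + Q_r) = Q_w·C_e + Q_r·C_b.
Rearranging, Q_w = Q_r·(C_std − C_b)/(C_e − C_std) = 0.79·(14.3 − 3.18) / (184 − 14.3) = 0.05177 m³/s.

0.0518 m³/s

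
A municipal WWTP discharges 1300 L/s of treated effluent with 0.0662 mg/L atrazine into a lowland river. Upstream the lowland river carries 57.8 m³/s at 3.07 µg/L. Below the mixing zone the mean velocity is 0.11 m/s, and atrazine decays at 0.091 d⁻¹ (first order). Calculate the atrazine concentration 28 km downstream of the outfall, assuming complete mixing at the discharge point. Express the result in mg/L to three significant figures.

1300 L/s = 1.3 m³/s.
3.07 µg/L = 0.00307 mg/L.
After complete mixing, C₀ = (1.3·0.0662 + 57.8·0.00307) / 59.1 = 0.004459 mg/L.
Travel time t = 2.8e+04 m / 0.11 m/s = 2.545e+05 s = 2.946 d.
C = 0.004459·exp(−0.091·2.946) = 0.004459·0.7648 = 0.00341 mg/L.

0.00341 mg/L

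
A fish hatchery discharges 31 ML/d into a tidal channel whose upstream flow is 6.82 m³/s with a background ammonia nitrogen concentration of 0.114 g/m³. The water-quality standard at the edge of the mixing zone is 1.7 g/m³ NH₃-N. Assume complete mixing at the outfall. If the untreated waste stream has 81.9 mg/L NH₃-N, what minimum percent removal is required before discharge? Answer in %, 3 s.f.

31 ML/d = 0.3588 m³/s.
Mass balance: 1.7·7.179 = 0.3588·Cₑ + 6.82·0.114.
Cₑ = (12.2 − 0.7775) / 0.3588 = 31.85 mg/L.
Required removal = 1 − 31.85/81.9 = 61.12 %.

61.1 %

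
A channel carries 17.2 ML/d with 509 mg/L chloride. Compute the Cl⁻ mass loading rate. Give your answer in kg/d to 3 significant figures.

8750 kg/d

17.2 ML/d = 0.1991 m³/s.
Mass flux = Q·C = 0.1991 m³/s × 509 g/m³ = 101.3 g/s.
= 101.3 g/s × 86.4 = 8755 kg/d.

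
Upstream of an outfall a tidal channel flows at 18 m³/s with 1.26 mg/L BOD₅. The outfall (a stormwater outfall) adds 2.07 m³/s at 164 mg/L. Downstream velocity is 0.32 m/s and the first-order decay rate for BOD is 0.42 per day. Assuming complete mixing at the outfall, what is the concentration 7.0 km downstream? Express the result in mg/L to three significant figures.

After complete mixing, C₀ = (2.07·164 + 18·1.26) / 20.07 = 18.04 mg/L.
Travel time t = 7000 m / 0.32 m/s = 2.188e+04 s = 0.2532 d.
C = 18.04·exp(−0.42·0.2532) = 18.04·0.8991 = 16.22 mg/L.

16.2 mg/L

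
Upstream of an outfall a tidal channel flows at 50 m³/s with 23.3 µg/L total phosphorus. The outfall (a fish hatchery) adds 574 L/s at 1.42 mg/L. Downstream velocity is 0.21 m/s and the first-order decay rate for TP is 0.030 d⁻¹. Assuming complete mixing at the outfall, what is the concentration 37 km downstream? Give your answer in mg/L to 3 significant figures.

0.0368 mg/L

574 L/s = 0.574 m³/s.
23.3 µg/L = 0.0233 mg/L.
After complete mixing, C₀ = (0.574·1.42 + 50·0.0233) / 50.57 = 0.03915 mg/L.
Travel time t = 3.7e+04 m / 0.21 m/s = 1.762e+05 s = 2.039 d.
C = 0.03915·exp(−0.030·2.039) = 0.03915·0.9407 = 0.03683 mg/L.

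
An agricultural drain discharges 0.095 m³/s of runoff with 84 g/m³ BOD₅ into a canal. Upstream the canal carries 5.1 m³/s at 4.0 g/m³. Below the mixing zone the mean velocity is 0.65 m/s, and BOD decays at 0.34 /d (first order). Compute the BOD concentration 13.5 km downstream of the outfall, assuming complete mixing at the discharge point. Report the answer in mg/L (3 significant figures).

After complete mixing, C₀ = (0.095·84 + 5.1·4) / 5.195 = 5.463 mg/L.
Travel time t = 1.35e+04 m / 0.65 m/s = 2.077e+04 s = 0.2404 d.
C = 5.463·exp(−0.34·0.2404) = 5.463·0.9215 = 5.034 mg/L.

5.03 mg/L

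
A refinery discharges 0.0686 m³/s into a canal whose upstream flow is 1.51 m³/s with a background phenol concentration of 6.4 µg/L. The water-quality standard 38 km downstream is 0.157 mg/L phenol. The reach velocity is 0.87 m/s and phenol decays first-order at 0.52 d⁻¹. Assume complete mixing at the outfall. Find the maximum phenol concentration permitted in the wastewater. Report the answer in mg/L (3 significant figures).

6.4 µg/L = 0.0064 mg/L.
Travel time to the compliance point: t = 3.8e+04/0.87 = 4.368e+04 s = 0.5055 d; decay factor exp(−0.52·0.5055) = 0.7688.
So the concentration just after mixing may be at most 0.157/0.7688 = 0.2042 mg/L.
Mass balance: 0.2042·1.579 = 0.0686·Cₑ + 1.51·0.0064.
Cₑ = (0.3224 − 0.009664) / 0.0686 = 4.558 mg/L.

4.56 mg/L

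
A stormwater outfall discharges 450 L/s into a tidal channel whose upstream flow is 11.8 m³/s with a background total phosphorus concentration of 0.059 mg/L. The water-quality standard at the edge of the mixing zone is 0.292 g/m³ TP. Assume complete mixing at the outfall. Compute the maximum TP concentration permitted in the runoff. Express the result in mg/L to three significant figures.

6.40 mg/L

450 L/s = 0.45 m³/s.
Mass balance: 0.292·12.25 = 0.45·Cₑ + 11.8·0.059.
Cₑ = (3.577 − 0.6962) / 0.45 = 6.402 mg/L.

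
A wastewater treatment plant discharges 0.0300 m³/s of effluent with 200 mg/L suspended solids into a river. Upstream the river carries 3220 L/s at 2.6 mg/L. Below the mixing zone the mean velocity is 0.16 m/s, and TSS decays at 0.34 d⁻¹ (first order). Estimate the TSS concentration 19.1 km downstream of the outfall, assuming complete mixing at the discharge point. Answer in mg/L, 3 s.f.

3220 L/s = 3.22 m³/s.
After complete mixing, C₀ = (0.03·200 + 3.22·2.6) / 3.25 = 4.422 mg/L.
Travel time t = 1.91e+04 m / 0.16 m/s = 1.194e+05 s = 1.382 d.
C = 4.422·exp(−0.34·1.382) = 4.422·0.6252 = 2.765 mg/L.

2.76 mg/L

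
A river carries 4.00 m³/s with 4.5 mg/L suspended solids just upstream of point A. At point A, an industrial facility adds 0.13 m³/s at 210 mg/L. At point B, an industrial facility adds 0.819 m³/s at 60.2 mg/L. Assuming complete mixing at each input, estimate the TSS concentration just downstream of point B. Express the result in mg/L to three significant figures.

After input A: C = (4·4.5 + 0.13·210) / 4.13 = 10.97 mg/L.
After input B: C = (4.13·10.97 + 0.819·60.2) / 4.949 = 19.12 mg/L.

19.1 mg/L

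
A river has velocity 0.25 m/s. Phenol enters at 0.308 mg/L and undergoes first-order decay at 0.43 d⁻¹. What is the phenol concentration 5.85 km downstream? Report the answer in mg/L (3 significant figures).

Travel time t = 5.85 km / 0.25 m/s = 5850/0.25 = 2.34e+04 s = 0.2708 d.
First-order decay: C = 0.308·exp(−0.43·0.2708) = 0.308·0.8901 = 0.2741 mg/L.

0.274 mg/L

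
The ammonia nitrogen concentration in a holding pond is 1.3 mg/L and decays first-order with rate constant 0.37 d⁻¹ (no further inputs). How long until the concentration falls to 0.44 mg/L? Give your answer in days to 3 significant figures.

2.93 d

t = ln(C₀/C)/k = ln(1.3/0.44)/0.37 = 1.083/0.37 = 2.928 d.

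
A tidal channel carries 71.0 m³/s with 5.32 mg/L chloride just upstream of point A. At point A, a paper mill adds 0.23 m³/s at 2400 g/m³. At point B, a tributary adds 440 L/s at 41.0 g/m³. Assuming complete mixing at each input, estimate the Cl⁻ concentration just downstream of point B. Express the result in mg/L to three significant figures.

13.2 mg/L

After input A: C = (71·5.32 + 0.23·2400) / 71.23 = 13.05 mg/L.
440 L/s = 0.44 m³/s.
After input B: C = (71.23·13.05 + 0.44·41) / 71.67 = 13.22 mg/L.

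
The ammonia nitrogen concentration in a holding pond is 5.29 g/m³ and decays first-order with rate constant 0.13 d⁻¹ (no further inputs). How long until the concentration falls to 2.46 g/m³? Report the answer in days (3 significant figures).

t = ln(C₀/C)/k = ln(5.29/2.46)/0.13 = 0.7657/0.13 = 5.89 d.

5.89 d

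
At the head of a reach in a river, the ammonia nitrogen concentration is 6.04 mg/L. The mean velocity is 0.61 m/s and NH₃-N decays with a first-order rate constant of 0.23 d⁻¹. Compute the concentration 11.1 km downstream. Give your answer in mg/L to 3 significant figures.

Travel time t = 11.1 km / 0.61 m/s = 1.11e+04/0.61 = 1.82e+04 s = 0.2106 d.
First-order decay: C = 6.04·exp(−0.23·0.2106) = 6.04·0.9527 = 5.754 mg/L.

5.75 mg/L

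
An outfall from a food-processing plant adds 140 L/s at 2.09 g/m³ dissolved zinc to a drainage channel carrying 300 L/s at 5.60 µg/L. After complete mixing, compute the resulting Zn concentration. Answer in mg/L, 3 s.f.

140 L/s = 0.14 m³/s.
300 L/s = 0.3 m³/s.
5.60 µg/L = 0.0056 mg/L.
Flow-weighted mixing gives C = (0.14·2.09 + 0.3·0.0056) / (0.14 + 0.3) = 0.2943/0.44 = 0.6688 mg/L.

0.669 mg/L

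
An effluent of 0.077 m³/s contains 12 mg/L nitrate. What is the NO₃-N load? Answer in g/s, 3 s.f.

Mass flux = Q·C = 0.077 m³/s × 12 g/m³ = 0.924 g/s.

0.924 g/s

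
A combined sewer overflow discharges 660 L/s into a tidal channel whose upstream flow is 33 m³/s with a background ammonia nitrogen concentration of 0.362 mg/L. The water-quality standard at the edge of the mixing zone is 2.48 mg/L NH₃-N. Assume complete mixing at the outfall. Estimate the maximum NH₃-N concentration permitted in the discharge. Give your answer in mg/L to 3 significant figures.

660 L/s = 0.66 m³/s.
Mass balance: 2.48·33.66 = 0.66·Cₑ + 33·0.362.
Cₑ = (83.48 − 11.95) / 0.66 = 108.4 mg/L.

108 mg/L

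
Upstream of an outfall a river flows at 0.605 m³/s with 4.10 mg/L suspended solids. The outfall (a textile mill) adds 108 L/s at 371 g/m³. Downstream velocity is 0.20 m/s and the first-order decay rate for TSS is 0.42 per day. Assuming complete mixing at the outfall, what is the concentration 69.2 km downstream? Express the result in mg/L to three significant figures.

108 L/s = 0.108 m³/s.
After complete mixing, C₀ = (0.108·371 + 0.605·4.1) / 0.713 = 59.68 mg/L.
Travel time t = 6.92e+04 m / 0.20 m/s = 3.46e+05 s = 4.005 d.
C = 59.68·exp(−0.42·4.005) = 59.68·0.186 = 11.1 mg/L.

11.1 mg/L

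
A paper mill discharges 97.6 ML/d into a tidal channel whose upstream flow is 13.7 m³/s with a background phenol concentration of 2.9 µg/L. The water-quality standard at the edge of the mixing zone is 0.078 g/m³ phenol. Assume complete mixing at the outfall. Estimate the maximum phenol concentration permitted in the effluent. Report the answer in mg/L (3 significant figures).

97.6 ML/d = 1.13 m³/s.
2.9 µg/L = 0.0029 mg/L.
Mass balance: 0.078·14.83 = 1.13·Cₑ + 13.7·0.0029.
Cₑ = (1.157 − 0.03973) / 1.13 = 0.9888 mg/L.

0.989 mg/L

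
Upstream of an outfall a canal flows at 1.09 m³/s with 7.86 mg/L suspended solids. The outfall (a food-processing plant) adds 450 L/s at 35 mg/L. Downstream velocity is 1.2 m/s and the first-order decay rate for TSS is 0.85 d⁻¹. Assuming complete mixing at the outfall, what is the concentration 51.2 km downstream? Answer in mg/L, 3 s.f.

450 L/s = 0.45 m³/s.
After complete mixing, C₀ = (0.45·35 + 1.09·7.86) / 1.54 = 15.79 mg/L.
Travel time t = 5.12e+04 m / 1.2 m/s = 4.267e+04 s = 0.4938 d.
C = 15.79·exp(−0.85·0.4938) = 15.79·0.6572 = 10.38 mg/L.

10.4 mg/L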